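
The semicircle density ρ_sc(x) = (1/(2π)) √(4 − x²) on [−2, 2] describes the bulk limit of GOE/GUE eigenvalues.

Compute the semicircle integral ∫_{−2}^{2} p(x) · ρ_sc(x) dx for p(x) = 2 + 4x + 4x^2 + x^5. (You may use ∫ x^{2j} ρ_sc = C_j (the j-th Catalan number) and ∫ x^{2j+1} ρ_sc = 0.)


Write p(x) = Σ a_i x^i, split into monomials and integrate each against ρ_sc separately.
Using ∫ x^{2j} ρ_sc = C_j = (1/(j+1)) C(2j, j) (Catalan numbers) and ∫ x^{2j+1} ρ_sc = 0 (odd monomials vanish by symmetry):
  i = 0 (even): a_0 · C_{0} = 2 · 1 = 2
  i = 1 (odd): ∫ x^1 ρ_sc = 0 (vanishes)
  i = 2 (even): a_2 · C_{1} = 4 · 1 = 4
  i = 5 (odd): ∫ x^5 ρ_sc = 0 (vanishes)

Summing the contributions: ∫_{−2}^{2} p(x) ρ_sc(x) dx = 2 + 4 = 6.


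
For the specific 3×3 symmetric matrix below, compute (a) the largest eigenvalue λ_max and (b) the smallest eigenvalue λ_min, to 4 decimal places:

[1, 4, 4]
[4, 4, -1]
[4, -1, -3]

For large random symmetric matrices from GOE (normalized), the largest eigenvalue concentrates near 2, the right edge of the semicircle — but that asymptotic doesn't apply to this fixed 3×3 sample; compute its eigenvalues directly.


Since M is real symmetric, all three eigenvalues are real; they are the roots of det(λI − M) = λ³ − (tr M) λ² + s λ − det M, where s is the sum of the principal 2×2 minors.
tr M = 1 + 4 + (-3) = 2.
s = (1·4 − 4²) + (1·(-3) − 4²) + (4·(-3) − (-1)²) = -12 + (-19) + (-13) = -44.
det M (expand along row 1) = 1·(-13) − 4·(-8) + 4·(-20) = -61.
Characteristic polynomial: λ³ − 2λ² − 44λ + 61 = 0.
Substitute λ = y + (tr M)/3 = y + 0.666667 to remove the quadratic term: y³ + p·y + q = 0 with p = s − (tr M)²/3 = -45.333333 and q = −2(tr M)³/27 + (tr M)·s/3 − det M = 31.074074.
Three real roots ⇒ use the trigonometric (Viète) form: r = 2√(−p/3) = 7.774603, φ = arccos(3q/(p·r)) = arccos(-0.264499) = 1.838480 rad.
y_k = r·cos(φ/3 − 2πk/3) for k = 0, 1, 2 gives y = 6.359822, 0.692792, -7.052614.
λ_k = y_k + 0.666667 gives λ = 7.0265, 1.3595, -6.3859 (check: the sum is 2.0000 = tr M).

Hence λ_max = 7.0265 and λ_min = -6.3859.


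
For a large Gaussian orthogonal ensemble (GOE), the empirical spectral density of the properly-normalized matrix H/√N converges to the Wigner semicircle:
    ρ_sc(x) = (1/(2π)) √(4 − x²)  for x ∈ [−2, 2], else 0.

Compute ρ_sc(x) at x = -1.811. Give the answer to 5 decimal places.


ρ_sc(x) = (1/(2π)) √(4 − x²). With x = -1.811:
  4 − x² = 4 − (-1.811)² = 4 − 3.279721 = 0.720279.
  √(4 − x²) = 0.848693.
  1/(2π) = 0.159155.
  ρ_sc(-1.811) = 0.159155 · 0.848693 = 0.135074.

Rounded to 5 decimal places: ρ_sc(-1.811) ≈ 0.13507.


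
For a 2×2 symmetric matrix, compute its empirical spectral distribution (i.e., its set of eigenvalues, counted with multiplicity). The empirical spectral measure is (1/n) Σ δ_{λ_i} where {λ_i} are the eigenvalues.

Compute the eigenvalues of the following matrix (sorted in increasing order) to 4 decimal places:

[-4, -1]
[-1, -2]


Since M is real symmetric, both eigenvalues are real; they are the roots of det(λI − M) = λ² − (tr M) λ + det M.
tr M = -4 + (-2) = -6.
det M = (-4)·(-2) − (-1)² = 8 − 1 = 7.
Characteristic polynomial: λ² + 6λ + 7 = 0.
Discriminant Δ = (tr M)² − 4·det M = 36 − 28 = 8; √Δ = 2.828427.
λ = (tr M ± √Δ)/2 = (-6 ± 2.828427)/2, giving (tr M − √Δ)/2 = -4.4142 and (tr M + √Δ)/2 = -1.5858.

Eigenvalues sorted in increasing order: [-4.4142, -1.5858].


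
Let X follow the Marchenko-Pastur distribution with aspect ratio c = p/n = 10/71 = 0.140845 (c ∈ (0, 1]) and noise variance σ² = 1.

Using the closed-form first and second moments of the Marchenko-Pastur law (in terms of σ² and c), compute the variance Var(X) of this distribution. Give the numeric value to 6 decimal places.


Recall the MP moments m_1 = E[X] = σ² and m_2 = E[X²] = σ⁴ (1 + c).
m_1 = E[X] = σ² = 1, so m_1² = 1.
m_2 = E[X²] = σ⁴ (1 + c) = 1 · (1 + 0.140845) = 1 · 1.140845 = 1.140845.
(Note m_2 − m_1² simplifies to c · σ⁴ = 0.140845 · 1.)

Var(X) = m_2 − m_1² = 1.140845 − 1 = 0.140845.


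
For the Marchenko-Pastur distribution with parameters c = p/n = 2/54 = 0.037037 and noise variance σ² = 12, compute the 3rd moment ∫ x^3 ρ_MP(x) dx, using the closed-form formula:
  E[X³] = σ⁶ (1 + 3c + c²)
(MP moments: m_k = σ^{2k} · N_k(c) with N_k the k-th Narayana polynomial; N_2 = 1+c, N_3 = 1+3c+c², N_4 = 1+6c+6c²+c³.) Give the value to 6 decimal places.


E[X³] = σ⁶ (1 + 3c + c²) (third MP moment). With σ² = 12 (so σ⁶ = 1728) and c = 2/54 = 0.037037: E[X³] = 1728 · (1 + 3·0.037037 + (0.037037)²) = 1728 · 1.112483.

So E[X^3] = 1922.370370.


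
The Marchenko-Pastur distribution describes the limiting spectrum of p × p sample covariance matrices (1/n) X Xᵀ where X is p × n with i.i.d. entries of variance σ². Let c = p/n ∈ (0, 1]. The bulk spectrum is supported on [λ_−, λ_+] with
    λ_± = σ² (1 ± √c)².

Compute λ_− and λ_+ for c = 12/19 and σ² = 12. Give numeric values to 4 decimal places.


c = 12/19 = 0.631579; √c = 0.794719.
λ_− = σ² (1 − √c)² = 12 · (1 − 0.794719)² = 12 · (0.205281)² = 0.505681.
λ_+ = σ² (1 + √c)² = 12 · (1 + 0.794719)² = 12 · (1.794719)² = 38.652213.

Rounded to 4 decimal places: λ_− ≈ 0.5057, λ_+ ≈ 38.6522.


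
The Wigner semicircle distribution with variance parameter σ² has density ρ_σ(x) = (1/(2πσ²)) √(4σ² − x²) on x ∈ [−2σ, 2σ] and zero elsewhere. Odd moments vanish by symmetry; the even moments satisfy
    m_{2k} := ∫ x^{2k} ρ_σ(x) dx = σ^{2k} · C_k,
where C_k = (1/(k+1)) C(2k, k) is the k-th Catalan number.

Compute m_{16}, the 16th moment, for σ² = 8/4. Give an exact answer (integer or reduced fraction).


By the scaled semicircle moment identity, m_{2k} = σ^{2k} · C_k with k = 8.
C_8 = (1/(k+1)) · C(2k, k) = (1/9) · C(16, 8) = (1/9) · 12870 = 1430.
σ^{2k} = (σ²)^k = (8/4)^8 = 256.

Therefore m_{16} = σ^{16} · C_8 = 256 · 1430 = 366080.


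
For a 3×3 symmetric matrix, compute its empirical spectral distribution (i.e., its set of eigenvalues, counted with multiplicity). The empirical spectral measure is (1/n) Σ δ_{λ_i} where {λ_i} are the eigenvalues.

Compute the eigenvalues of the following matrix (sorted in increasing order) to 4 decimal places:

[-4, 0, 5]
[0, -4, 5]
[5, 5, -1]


Since M is real symmetric, all three eigenvalues are real; they are the roots of det(λI − M) = λ³ − (tr M) λ² + s λ − det M, where s is the sum of the principal 2×2 minors.
tr M = -4 + (-4) + (-1) = -9.
s = ((-4)·(-4) − 0²) + ((-4)·(-1) − 5²) + ((-4)·(-1) − 5²) = 16 + (-21) + (-21) = -26.
det M (expand along row 1) = (-4)·(-21) − 0·(-25) + 5·20 = 184.
Characteristic polynomial: λ³ + 9λ² − 26λ − 184 = 0.
Substitute λ = y + (tr M)/3 = y − 3.000000 to remove the quadratic term: y³ + p·y + q = 0 with p = s − (tr M)²/3 = -53.000000 and q = −2(tr M)³/27 + (tr M)·s/3 − det M = -52.000000.
Three real roots ⇒ use the trigonometric (Viète) form: r = 2√(−p/3) = 8.406347, φ = arccos(3q/(p·r)) = arccos(0.350140) = 1.213076 rad.
y_k = r·cos(φ/3 − 2πk/3) for k = 0, 1, 2 gives y = 7.728416, -1.000000, -6.728416.
λ_k = y_k − 3.000000 gives λ = 4.7284, -4.0000, -9.7284 (check: the sum is -9.0000 = tr M).

Eigenvalues sorted in increasing order: [-9.7284, -4.0000, 4.7284].


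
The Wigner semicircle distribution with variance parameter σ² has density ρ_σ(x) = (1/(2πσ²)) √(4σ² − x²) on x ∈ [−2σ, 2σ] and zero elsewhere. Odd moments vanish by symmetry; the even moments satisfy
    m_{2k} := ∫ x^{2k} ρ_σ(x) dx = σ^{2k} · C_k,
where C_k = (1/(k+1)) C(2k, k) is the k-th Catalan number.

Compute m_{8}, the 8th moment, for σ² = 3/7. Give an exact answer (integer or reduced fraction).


By the scaled semicircle moment identity, m_{2k} = σ^{2k} · C_k with k = 4.
C_4 = (1/(k+1)) · C(2k, k) = (1/5) · C(8, 4) = (1/5) · 70 = 14.
σ^{2k} = (σ²)^k = (3/7)^4 = 81/2401.

Therefore m_{8} = σ^{8} · C_4 = (81/2401) · 14 = 162/343.


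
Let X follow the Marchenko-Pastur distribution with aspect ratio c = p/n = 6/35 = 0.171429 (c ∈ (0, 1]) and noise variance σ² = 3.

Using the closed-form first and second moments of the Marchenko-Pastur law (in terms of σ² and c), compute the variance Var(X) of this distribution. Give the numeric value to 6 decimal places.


Recall the MP moments m_1 = E[X] = σ² and m_2 = E[X²] = σ⁴ (1 + c).
m_1 = E[X] = σ² = 3, so m_1² = 9.
m_2 = E[X²] = σ⁴ (1 + c) = 9 · (1 + 0.171429) = 9 · 1.171429 = 10.542857.
(Note m_2 − m_1² simplifies to c · σ⁴ = 0.171429 · 9.)

Var(X) = m_2 − m_1² = 10.542857 − 9 = 1.542857.


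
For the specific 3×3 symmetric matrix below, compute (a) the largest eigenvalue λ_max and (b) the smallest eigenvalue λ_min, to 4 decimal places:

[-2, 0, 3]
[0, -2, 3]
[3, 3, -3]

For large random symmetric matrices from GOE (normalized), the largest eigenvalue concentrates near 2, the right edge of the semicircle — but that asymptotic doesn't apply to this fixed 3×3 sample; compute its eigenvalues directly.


Since M is real symmetric, all three eigenvalues are real; they are the roots of det(λI − M) = λ³ − (tr M) λ² + s λ − det M, where s is the sum of the principal 2×2 minors.
tr M = -2 + (-2) + (-3) = -7.
s = ((-2)·(-2) − 0²) + ((-2)·(-3) − 3²) + ((-2)·(-3) − 3²) = 4 + (-3) + (-3) = -2.
det M (expand along row 1) = (-2)·(-3) − 0·(-9) + 3·6 = 24.
Characteristic polynomial: λ³ + 7λ² − 2λ − 24 = 0.
Substitute λ = y + (tr M)/3 = y − 2.333333 to remove the quadratic term: y³ + p·y + q = 0 with p = s − (tr M)²/3 = -18.333333 and q = −2(tr M)³/27 + (tr M)·s/3 − det M = 6.074074.
Three real roots ⇒ use the trigonometric (Viète) form: r = 2√(−p/3) = 4.944132, φ = arccos(3q/(p·r)) = arccos(-0.201034) = 1.773210 rad.
y_k = r·cos(φ/3 − 2πk/3) for k = 0, 1, 2 gives y = 4.105335, 0.333333, -4.438669.
λ_k = y_k − 2.333333 gives λ = 1.7720, -2.0000, -6.7720 (check: the sum is -7.0000 = tr M).

Hence λ_max = 1.7720 and λ_min = -6.7720.


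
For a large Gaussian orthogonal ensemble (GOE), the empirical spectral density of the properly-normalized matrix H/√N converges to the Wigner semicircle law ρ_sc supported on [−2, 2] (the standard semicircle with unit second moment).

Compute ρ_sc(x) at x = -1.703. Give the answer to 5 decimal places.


ρ_sc(x) = (1/(2π)) √(4 − x²). With x = -1.703:
  4 − x² = 4 − (-1.703)² = 4 − 2.900209 = 1.099791.
  √(4 − x²) = 1.048709.
  1/(2π) = 0.159155.
  ρ_sc(-1.703) = 0.159155 · 1.048709 = 0.166907.

Rounded to 5 decimal places: ρ_sc(-1.703) ≈ 0.16691.


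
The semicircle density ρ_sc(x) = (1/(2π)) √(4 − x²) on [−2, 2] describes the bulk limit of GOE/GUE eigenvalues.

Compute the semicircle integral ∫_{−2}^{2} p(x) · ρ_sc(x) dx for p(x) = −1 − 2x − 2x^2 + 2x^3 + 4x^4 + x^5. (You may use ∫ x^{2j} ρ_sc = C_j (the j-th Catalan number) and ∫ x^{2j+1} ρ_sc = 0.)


Write p(x) = Σ a_i x^i, split into monomials and integrate each against ρ_sc separately.
Using ∫ x^{2j} ρ_sc = C_j = (1/(j+1)) C(2j, j) (Catalan numbers) and ∫ x^{2j+1} ρ_sc = 0 (odd monomials vanish by symmetry):
  i = 0 (even): a_0 · C_{0} = -1 · 1 = -1
  i = 1 (odd): ∫ x^1 ρ_sc = 0 (vanishes)
  i = 2 (even): a_2 · C_{1} = -2 · 1 = -2
  i = 3 (odd): ∫ x^3 ρ_sc = 0 (vanishes)
  i = 4 (even): a_4 · C_{2} = 4 · 2 = 8
  i = 5 (odd): ∫ x^5 ρ_sc = 0 (vanishes)

Summing the contributions: ∫_{−2}^{2} p(x) ρ_sc(x) dx = (-1) + (-2) + 8 = 5.


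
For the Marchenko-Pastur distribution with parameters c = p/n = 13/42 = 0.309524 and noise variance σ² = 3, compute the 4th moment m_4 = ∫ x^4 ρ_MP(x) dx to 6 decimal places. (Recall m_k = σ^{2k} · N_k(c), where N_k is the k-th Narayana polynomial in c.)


E[X⁴] = σ⁸ (1 + 6c + 6c² + c³) (fourth MP moment). With σ² = 3 (so σ⁸ = 81) and c = 13/42 = 0.309524: E[X⁴] = 81 · (1 + 6·0.309524 + 6·(0.309524)² + (0.309524)³) = 81 · 3.461627.

So E[X^4] = 280.391764.


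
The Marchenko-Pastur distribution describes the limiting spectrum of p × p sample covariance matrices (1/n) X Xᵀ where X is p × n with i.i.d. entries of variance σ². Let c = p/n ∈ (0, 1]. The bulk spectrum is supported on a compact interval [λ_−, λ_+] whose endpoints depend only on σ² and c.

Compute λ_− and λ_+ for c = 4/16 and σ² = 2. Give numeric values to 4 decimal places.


c = 4/16 = 0.250000; √c = 0.500000.
λ_− = σ² (1 − √c)² = 2 · (1 − 0.500000)² = 2 · (0.500000)² = 0.500000.
λ_+ = σ² (1 + √c)² = 2 · (1 + 0.500000)² = 2 · (1.500000)² = 4.500000.

Rounded to 4 decimal places: λ_− ≈ 0.5000, λ_+ ≈ 4.5000.


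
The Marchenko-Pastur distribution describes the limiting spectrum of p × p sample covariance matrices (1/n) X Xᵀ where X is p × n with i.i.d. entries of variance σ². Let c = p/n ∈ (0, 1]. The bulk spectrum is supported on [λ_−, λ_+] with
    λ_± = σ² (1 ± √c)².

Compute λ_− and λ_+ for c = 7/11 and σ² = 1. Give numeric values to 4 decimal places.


c = 7/11 = 0.636364; √c = 0.797724.
λ_− = σ² (1 − √c)² = 1 · (1 − 0.797724)² = 1 · (0.202276)² = 0.040916.
λ_+ = σ² (1 + √c)² = 1 · (1 + 0.797724)² = 1 · (1.797724)² = 3.231812.

Rounded to 4 decimal places: λ_− ≈ 0.0409, λ_+ ≈ 3.2318.


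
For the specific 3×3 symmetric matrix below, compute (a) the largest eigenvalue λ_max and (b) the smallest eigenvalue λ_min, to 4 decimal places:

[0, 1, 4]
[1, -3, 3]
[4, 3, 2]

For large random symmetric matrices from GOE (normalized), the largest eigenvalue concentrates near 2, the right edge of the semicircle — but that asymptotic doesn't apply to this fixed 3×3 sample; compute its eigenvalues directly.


Since M is real symmetric, all three eigenvalues are real; they are the roots of det(λI − M) = λ³ − (tr M) λ² + s λ − det M, where s is the sum of the principal 2×2 minors.
tr M = 0 + (-3) + 2 = -1.
s = (0·(-3) − 1²) + (0·2 − 4²) + ((-3)·2 − 3²) = -1 + (-16) + (-15) = -32.
det M (expand along row 1) = 0·(-15) − 1·(-10) + 4·15 = 70.
Characteristic polynomial: λ³ + λ² − 32λ − 70 = 0.
Substitute λ = y + (tr M)/3 = y − 0.333333 to remove the quadratic term: y³ + p·y + q = 0 with p = s − (tr M)²/3 = -32.333333 and q = −2(tr M)³/27 + (tr M)·s/3 − det M = -59.259259.
Three real roots ⇒ use the trigonometric (Viète) form: r = 2√(−p/3) = 6.565905, φ = arccos(3q/(p·r)) = arccos(0.837399) = 0.578289 rad.
y_k = r·cos(φ/3 − 2πk/3) for k = 0, 1, 2 gives y = 6.444296, -2.132826, -4.311470.
λ_k = y_k − 0.333333 gives λ = 6.1110, -2.4662, -4.6448 (check: the sum is -1.0000 = tr M).

Hence λ_max = 6.1110 and λ_min = -4.6448.


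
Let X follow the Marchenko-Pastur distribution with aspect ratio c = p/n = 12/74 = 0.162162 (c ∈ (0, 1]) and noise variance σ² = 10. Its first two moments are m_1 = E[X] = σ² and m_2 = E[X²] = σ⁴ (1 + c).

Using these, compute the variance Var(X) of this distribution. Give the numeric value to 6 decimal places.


m_1 = E[X] = σ² = 10, so m_1² = 100.
m_2 = E[X²] = σ⁴ (1 + c) = 100 · (1 + 0.162162) = 100 · 1.162162 = 116.216216.
(Note m_2 − m_1² simplifies to c · σ⁴ = 0.162162 · 100.)

Var(X) = m_2 − m_1² = 116.216216 − 100 = 16.216216.


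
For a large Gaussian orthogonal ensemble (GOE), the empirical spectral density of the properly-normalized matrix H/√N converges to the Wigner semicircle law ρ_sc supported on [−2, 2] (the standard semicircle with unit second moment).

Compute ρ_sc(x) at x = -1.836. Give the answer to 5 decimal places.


ρ_sc(x) = (1/(2π)) √(4 − x²). With x = -1.836:
  4 − x² = 4 − (-1.836)² = 4 − 3.370896 = 0.629104.
  √(4 − x²) = 0.793161.
  1/(2π) = 0.159155.
  ρ_sc(-1.836) = 0.159155 · 0.793161 = 0.126235.

Rounded to 5 decimal places: ρ_sc(-1.836) ≈ 0.12624.


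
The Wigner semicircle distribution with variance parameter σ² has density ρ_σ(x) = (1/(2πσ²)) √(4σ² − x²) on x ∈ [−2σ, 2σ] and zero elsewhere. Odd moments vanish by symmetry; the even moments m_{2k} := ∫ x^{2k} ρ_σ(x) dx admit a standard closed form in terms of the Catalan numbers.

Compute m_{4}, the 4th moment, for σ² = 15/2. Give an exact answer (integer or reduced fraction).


By the scaled semicircle moment identity, m_{2k} = σ^{2k} · C_k with k = 2.
C_2 = (1/(k+1)) · C(2k, k) = (1/3) · C(4, 2) = (1/3) · 6 = 2.
σ^{2k} = (σ²)^k = (15/2)^2 = 225/4.

Therefore m_{4} = σ^{4} · C_2 = (225/4) · 2 = 225/2.


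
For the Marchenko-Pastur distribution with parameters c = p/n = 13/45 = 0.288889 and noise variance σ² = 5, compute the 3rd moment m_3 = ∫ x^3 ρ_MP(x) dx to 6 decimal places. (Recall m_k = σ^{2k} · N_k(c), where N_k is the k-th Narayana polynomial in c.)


E[X³] = σ⁶ (1 + 3c + c²) (third MP moment). With σ² = 5 (so σ⁶ = 125) and c = 13/45 = 0.288889: E[X³] = 125 · (1 + 3·0.288889 + (0.288889)²) = 125 · 1.950123.

So E[X^3] = 243.765432.


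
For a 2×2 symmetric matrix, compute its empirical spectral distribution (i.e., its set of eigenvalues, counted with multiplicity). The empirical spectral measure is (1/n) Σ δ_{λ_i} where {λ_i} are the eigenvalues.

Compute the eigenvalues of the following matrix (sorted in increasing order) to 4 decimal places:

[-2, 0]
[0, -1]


Since M is real symmetric, both eigenvalues are real; they are the roots of det(λI − M) = λ² − (tr M) λ + det M.
tr M = -2 + (-1) = -3.
det M = (-2)·(-1) − 0² = 2 − 0 = 2.
Characteristic polynomial: λ² + 3λ + 2 = 0.
Discriminant Δ = (tr M)² − 4·det M = 9 − 8 = 1; √Δ = 1.000000.
λ = (tr M ± √Δ)/2 = (-3 ± 1.000000)/2, giving (tr M − √Δ)/2 = -2.0000 and (tr M + √Δ)/2 = -1.0000.

Eigenvalues sorted in increasing order: [-2.0000, -1.0000].


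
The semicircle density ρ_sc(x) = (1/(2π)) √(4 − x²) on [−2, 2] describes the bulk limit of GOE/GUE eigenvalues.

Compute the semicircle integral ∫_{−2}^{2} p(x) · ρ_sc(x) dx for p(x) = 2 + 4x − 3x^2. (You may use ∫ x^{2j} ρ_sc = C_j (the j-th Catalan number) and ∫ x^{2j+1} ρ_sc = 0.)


Write p(x) = Σ a_i x^i, split into monomials and integrate each against ρ_sc separately.
Using ∫ x^{2j} ρ_sc = C_j = (1/(j+1)) C(2j, j) (Catalan numbers) and ∫ x^{2j+1} ρ_sc = 0 (odd monomials vanish by symmetry):
  i = 0 (even): a_0 · C_{0} = 2 · 1 = 2
  i = 1 (odd): ∫ x^1 ρ_sc = 0 (vanishes)
  i = 2 (even): a_2 · C_{1} = -3 · 1 = -3

Summing the contributions: ∫_{−2}^{2} p(x) ρ_sc(x) dx = 2 + (-3) = -1.


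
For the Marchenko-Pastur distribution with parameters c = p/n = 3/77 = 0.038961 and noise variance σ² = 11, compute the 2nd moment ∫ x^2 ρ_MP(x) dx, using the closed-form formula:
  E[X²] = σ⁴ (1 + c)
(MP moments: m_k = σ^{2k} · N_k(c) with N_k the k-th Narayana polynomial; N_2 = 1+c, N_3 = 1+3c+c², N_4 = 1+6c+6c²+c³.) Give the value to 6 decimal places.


E[X²] = σ⁴ (1 + c) (second MP moment). With σ² = 11 (so σ⁴ = 121) and c = 3/77 = 0.038961: E[X²] = 121 · (1 + 0.038961) = 121 · 1.038961.

So E[X^2] = 125.714286.


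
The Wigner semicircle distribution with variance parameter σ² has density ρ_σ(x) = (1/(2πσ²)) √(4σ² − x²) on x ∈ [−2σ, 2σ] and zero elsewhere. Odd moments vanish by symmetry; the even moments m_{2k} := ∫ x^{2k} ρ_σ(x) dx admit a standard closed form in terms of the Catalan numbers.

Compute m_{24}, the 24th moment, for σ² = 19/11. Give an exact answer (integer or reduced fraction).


By the scaled semicircle moment identity, m_{2k} = σ^{2k} · C_k with k = 12.
C_12 = (1/(k+1)) · C(2k, k) = (1/13) · C(24, 12) = (1/13) · 2704156 = 208012.
σ^{2k} = (σ²)^k = (19/11)^12 = 2213314919066161/3138428376721.

Therefore m_{24} = σ^{24} · C_12 = (2213314919066161/3138428376721) · 208012 = 460396062944790281932/3138428376721.


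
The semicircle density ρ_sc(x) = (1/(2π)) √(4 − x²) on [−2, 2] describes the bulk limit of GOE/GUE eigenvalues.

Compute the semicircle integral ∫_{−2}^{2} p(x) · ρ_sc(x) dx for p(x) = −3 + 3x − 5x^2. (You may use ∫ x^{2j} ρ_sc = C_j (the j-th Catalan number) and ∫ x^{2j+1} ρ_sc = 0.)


Write p(x) = Σ a_i x^i, split into monomials and integrate each against ρ_sc separately.
Using ∫ x^{2j} ρ_sc = C_j = (1/(j+1)) C(2j, j) (Catalan numbers) and ∫ x^{2j+1} ρ_sc = 0 (odd monomials vanish by symmetry):
  i = 0 (even): a_0 · C_{0} = -3 · 1 = -3
  i = 1 (odd): ∫ x^1 ρ_sc = 0 (vanishes)
  i = 2 (even): a_2 · C_{1} = -5 · 1 = -5

Summing the contributions: ∫_{−2}^{2} p(x) ρ_sc(x) dx = (-3) + (-5) = -8.


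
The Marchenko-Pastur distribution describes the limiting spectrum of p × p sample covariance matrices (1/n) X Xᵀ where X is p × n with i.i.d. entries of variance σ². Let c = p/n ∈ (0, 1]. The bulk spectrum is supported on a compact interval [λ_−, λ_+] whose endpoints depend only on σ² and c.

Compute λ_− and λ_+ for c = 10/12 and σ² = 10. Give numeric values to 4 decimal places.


c = 10/12 = 0.833333; √c = 0.912871.
λ_− = σ² (1 − √c)² = 10 · (1 − 0.912871)² = 10 · (0.087129)² = 0.075915.
λ_+ = σ² (1 + √c)² = 10 · (1 + 0.912871)² = 10 · (1.912871)² = 36.590752.

Rounded to 4 decimal places: λ_− ≈ 0.0759, λ_+ ≈ 36.5908.


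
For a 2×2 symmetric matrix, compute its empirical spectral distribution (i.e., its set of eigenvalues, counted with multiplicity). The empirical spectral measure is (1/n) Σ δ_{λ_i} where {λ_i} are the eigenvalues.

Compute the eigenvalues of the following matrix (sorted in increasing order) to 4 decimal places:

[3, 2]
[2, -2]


Since M is real symmetric, both eigenvalues are real; they are the roots of det(λI − M) = λ² − (tr M) λ + det M.
tr M = 3 + (-2) = 1.
det M = 3·(-2) − 2² = -6 − 4 = -10.
Characteristic polynomial: λ² − λ − 10 = 0.
Discriminant Δ = (tr M)² − 4·det M = 1 − (-40) = 41; √Δ = 6.403124.
λ = (tr M ± √Δ)/2 = (1 ± 6.403124)/2, giving (tr M − √Δ)/2 = -2.7016 and (tr M + √Δ)/2 = 3.7016.

Eigenvalues sorted in increasing order: [-2.7016, 3.7016].


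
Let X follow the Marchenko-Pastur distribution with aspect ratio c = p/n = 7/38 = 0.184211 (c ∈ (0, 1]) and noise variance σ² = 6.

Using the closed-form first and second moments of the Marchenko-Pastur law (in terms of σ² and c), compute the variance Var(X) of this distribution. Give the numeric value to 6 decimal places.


Recall the MP moments m_1 = E[X] = σ² and m_2 = E[X²] = σ⁴ (1 + c).
m_1 = E[X] = σ² = 6, so m_1² = 36.
m_2 = E[X²] = σ⁴ (1 + c) = 36 · (1 + 0.184211) = 36 · 1.184211 = 42.631579.
(Note m_2 − m_1² simplifies to c · σ⁴ = 0.184211 · 36.)

Var(X) = m_2 − m_1² = 42.631579 − 36 = 6.631579.


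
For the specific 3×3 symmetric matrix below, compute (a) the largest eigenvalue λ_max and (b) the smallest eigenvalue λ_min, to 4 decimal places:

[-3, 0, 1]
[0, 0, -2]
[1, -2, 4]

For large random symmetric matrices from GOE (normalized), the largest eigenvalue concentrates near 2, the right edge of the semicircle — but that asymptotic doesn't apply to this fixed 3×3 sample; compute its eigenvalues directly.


Since M is real symmetric, all three eigenvalues are real; they are the roots of det(λI − M) = λ³ − (tr M) λ² + s λ − det M, where s is the sum of the principal 2×2 minors.
tr M = -3 + 0 + 4 = 1.
s = ((-3)·0 − 0²) + ((-3)·4 − 1²) + (0·4 − (-2)²) = 0 + (-13) + (-4) = -17.
det M (expand along row 1) = (-3)·(-4) − 0·2 + 1·0 = 12.
Characteristic polynomial: λ³ − λ² − 17λ − 12 = 0.
Substitute λ = y + (tr M)/3 = y + 0.333333 to remove the quadratic term: y³ + p·y + q = 0 with p = s − (tr M)²/3 = -17.333333 and q = −2(tr M)³/27 + (tr M)·s/3 − det M = -17.740741.
Three real roots ⇒ use the trigonometric (Viète) form: r = 2√(−p/3) = 4.807402, φ = arccos(3q/(p·r)) = arccos(0.638705) = 0.877982 rad.
y_k = r·cos(φ/3 − 2πk/3) for k = 0, 1, 2 gives y = 4.602989, -1.100370, -3.502619.
λ_k = y_k + 0.333333 gives λ = 4.9363, -0.7670, -3.1693 (check: the sum is 1.0000 = tr M).

Hence λ_max = 4.9363 and λ_min = -3.1693.


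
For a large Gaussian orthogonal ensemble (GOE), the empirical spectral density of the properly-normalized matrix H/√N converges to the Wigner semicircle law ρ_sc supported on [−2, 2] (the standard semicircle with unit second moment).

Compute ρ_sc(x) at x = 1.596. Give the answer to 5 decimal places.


ρ_sc(x) = (1/(2π)) √(4 − x²). With x = 1.596:
  4 − x² = 4 − (1.596)² = 4 − 2.547216 = 1.452784.
  √(4 − x²) = 1.205315.
  1/(2π) = 0.159155.
  ρ_sc(1.596) = 0.159155 · 1.205315 = 0.191832.

Rounded to 5 decimal places: ρ_sc(1.596) ≈ 0.19183.


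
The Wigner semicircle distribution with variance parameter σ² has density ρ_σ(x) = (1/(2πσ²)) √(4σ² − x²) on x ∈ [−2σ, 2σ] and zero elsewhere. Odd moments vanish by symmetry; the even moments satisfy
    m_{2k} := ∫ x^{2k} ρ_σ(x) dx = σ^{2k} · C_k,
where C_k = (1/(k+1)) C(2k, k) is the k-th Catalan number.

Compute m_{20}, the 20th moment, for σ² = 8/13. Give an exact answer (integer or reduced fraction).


By the scaled semicircle moment identity, m_{2k} = σ^{2k} · C_k with k = 10.
C_10 = (1/(k+1)) · C(2k, k) = (1/11) · C(20, 10) = (1/11) · 184756 = 16796.
σ^{2k} = (σ²)^k = (8/13)^10 = 1073741824/137858491849.

Therefore m_{20} = σ^{20} · C_10 = (1073741824/137858491849) · 16796 = 1387274436608/10604499373.


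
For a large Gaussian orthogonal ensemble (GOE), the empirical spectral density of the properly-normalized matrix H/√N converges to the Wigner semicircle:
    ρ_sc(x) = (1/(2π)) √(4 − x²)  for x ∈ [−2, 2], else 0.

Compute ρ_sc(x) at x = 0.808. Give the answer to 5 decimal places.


ρ_sc(x) = (1/(2π)) √(4 − x²). With x = 0.808:
  4 − x² = 4 − (0.808)² = 4 − 0.652864 = 3.347136.
  √(4 − x²) = 1.829518.
  1/(2π) = 0.159155.
  ρ_sc(0.808) = 0.159155 · 1.829518 = 0.291177.

Rounded to 5 decimal places: ρ_sc(0.808) ≈ 0.29118.


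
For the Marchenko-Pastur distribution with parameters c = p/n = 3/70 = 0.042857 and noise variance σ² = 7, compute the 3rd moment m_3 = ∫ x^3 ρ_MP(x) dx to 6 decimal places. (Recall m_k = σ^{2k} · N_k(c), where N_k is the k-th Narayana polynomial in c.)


E[X³] = σ⁶ (1 + 3c + c²) (third MP moment). With σ² = 7 (so σ⁶ = 343) and c = 3/70 = 0.042857: E[X³] = 343 · (1 + 3·0.042857 + (0.042857)²) = 343 · 1.130408.

So E[X^3] = 387.730000.


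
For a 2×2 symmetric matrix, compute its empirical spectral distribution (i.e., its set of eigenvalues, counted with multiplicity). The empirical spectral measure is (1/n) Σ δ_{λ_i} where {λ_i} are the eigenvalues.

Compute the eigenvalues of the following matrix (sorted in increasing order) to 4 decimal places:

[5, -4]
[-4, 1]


Since M is real symmetric, both eigenvalues are real; they are the roots of det(λI − M) = λ² − (tr M) λ + det M.
tr M = 5 + 1 = 6.
det M = 5·1 − (-4)² = 5 − 16 = -11.
Characteristic polynomial: λ² − 6λ − 11 = 0.
Discriminant Δ = (tr M)² − 4·det M = 36 − (-44) = 80; √Δ = 8.944272.
λ = (tr M ± √Δ)/2 = (6 ± 8.944272)/2, giving (tr M − √Δ)/2 = -1.4721 and (tr M + √Δ)/2 = 7.4721.

Eigenvalues sorted in increasing order: [-1.4721, 7.4721].


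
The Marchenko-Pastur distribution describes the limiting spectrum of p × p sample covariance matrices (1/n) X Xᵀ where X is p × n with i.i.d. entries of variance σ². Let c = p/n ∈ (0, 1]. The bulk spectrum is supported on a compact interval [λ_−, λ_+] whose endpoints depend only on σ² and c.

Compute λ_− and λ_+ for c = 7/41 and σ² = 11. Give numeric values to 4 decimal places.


c = 7/41 = 0.170732; √c = 0.413197.
λ_− = σ² (1 − √c)² = 11 · (1 − 0.413197)² = 11 · (0.586803)² = 3.787716.
λ_+ = σ² (1 + √c)² = 11 · (1 + 0.413197)² = 11 · (1.413197)² = 21.968381.

Rounded to 4 decimal places: λ_− ≈ 3.7877, λ_+ ≈ 21.9684.


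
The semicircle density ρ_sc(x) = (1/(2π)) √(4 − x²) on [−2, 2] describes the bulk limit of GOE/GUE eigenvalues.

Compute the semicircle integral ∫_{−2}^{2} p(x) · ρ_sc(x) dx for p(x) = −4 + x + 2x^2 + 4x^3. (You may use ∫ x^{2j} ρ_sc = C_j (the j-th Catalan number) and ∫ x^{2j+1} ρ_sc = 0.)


Write p(x) = Σ a_i x^i, split into monomials and integrate each against ρ_sc separately.
Using ∫ x^{2j} ρ_sc = C_j = (1/(j+1)) C(2j, j) (Catalan numbers) and ∫ x^{2j+1} ρ_sc = 0 (odd monomials vanish by symmetry):
  i = 0 (even): a_0 · C_{0} = -4 · 1 = -4
  i = 1 (odd): ∫ x^1 ρ_sc = 0 (vanishes)
  i = 2 (even): a_2 · C_{1} = 2 · 1 = 2
  i = 3 (odd): ∫ x^3 ρ_sc = 0 (vanishes)

Summing the contributions: ∫_{−2}^{2} p(x) ρ_sc(x) dx = (-4) + 2 = -2.


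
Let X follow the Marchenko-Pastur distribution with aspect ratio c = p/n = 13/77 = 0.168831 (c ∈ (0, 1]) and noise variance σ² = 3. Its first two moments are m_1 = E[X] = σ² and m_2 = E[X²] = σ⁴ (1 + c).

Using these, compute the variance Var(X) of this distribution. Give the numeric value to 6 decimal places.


m_1 = E[X] = σ² = 3, so m_1² = 9.
m_2 = E[X²] = σ⁴ (1 + c) = 9 · (1 + 0.168831) = 9 · 1.168831 = 10.519481.
(Note m_2 − m_1² simplifies to c · σ⁴ = 0.168831 · 9.)

Var(X) = m_2 − m_1² = 10.519481 − 9 = 1.519481.


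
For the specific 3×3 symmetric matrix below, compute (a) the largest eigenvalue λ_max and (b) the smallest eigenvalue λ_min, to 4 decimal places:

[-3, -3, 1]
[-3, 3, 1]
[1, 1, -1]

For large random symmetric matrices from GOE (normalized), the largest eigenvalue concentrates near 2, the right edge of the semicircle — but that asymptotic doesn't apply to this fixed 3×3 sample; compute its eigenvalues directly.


Since M is real symmetric, all three eigenvalues are real; they are the roots of det(λI − M) = λ³ − (tr M) λ² + s λ − det M, where s is the sum of the principal 2×2 minors.
tr M = -3 + 3 + (-1) = -1.
s = ((-3)·3 − (-3)²) + ((-3)·(-1) − 1²) + (3·(-1) − 1²) = -18 + 2 + (-4) = -20.
det M (expand along row 1) = (-3)·(-4) − (-3)·2 + 1·(-6) = 12.
Characteristic polynomial: λ³ + λ² − 20λ − 12 = 0.
Substitute λ = y + (tr M)/3 = y − 0.333333 to remove the quadratic term: y³ + p·y + q = 0 with p = s − (tr M)²/3 = -20.333333 and q = −2(tr M)³/27 + (tr M)·s/3 − det M = -5.259259.
Three real roots ⇒ use the trigonometric (Viète) form: r = 2√(−p/3) = 5.206833, φ = arccos(3q/(p·r)) = arccos(0.149027) = 1.421213 rad.
y_k = r·cos(φ/3 − 2πk/3) for k = 0, 1, 2 gives y = 4.633401, -0.259512, -4.373890.
λ_k = y_k − 0.333333 gives λ = 4.3001, -0.5928, -4.7072 (check: the sum is -1.0000 = tr M).

Hence λ_max = 4.3001 and λ_min = -4.7072.


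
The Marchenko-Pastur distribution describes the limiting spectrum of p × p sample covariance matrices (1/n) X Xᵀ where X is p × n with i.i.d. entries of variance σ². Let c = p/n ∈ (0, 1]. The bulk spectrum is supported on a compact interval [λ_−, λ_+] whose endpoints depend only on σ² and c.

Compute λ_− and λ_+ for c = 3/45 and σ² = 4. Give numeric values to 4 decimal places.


c = 3/45 = 0.066667; √c = 0.258199.
λ_− = σ² (1 − √c)² = 4 · (1 − 0.258199)² = 4 · (0.741801)² = 2.201076.
λ_+ = σ² (1 + √c)² = 4 · (1 + 0.258199)² = 4 · (1.258199)² = 6.332258.

Rounded to 4 decimal places: λ_− ≈ 2.2011, λ_+ ≈ 6.3323.


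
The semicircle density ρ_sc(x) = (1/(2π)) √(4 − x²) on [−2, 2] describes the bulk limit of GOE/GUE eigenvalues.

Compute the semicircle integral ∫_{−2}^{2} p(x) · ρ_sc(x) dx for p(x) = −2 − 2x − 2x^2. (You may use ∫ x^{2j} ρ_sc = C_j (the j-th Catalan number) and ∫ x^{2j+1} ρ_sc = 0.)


Write p(x) = Σ a_i x^i, split into monomials and integrate each against ρ_sc separately.
Using ∫ x^{2j} ρ_sc = C_j = (1/(j+1)) C(2j, j) (Catalan numbers) and ∫ x^{2j+1} ρ_sc = 0 (odd monomials vanish by symmetry):
  i = 0 (even): a_0 · C_{0} = -2 · 1 = -2
  i = 1 (odd): ∫ x^1 ρ_sc = 0 (vanishes)
  i = 2 (even): a_2 · C_{1} = -2 · 1 = -2

Summing the contributions: ∫_{−2}^{2} p(x) ρ_sc(x) dx = (-2) + (-2) = -4.


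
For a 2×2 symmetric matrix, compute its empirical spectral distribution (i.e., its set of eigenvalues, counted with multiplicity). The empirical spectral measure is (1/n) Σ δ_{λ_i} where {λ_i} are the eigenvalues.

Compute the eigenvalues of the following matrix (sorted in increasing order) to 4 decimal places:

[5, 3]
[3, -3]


Since M is real symmetric, both eigenvalues are real; they are the roots of det(λI − M) = λ² − (tr M) λ + det M.
tr M = 5 + (-3) = 2.
det M = 5·(-3) − 3² = -15 − 9 = -24.
Characteristic polynomial: λ² − 2λ − 24 = 0.
Discriminant Δ = (tr M)² − 4·det M = 4 − (-96) = 100; √Δ = 10.000000.
λ = (tr M ± √Δ)/2 = (2 ± 10.000000)/2, giving (tr M − √Δ)/2 = -4.0000 and (tr M + √Δ)/2 = 6.0000.

Eigenvalues sorted in increasing order: [-4.0000, 6.0000].


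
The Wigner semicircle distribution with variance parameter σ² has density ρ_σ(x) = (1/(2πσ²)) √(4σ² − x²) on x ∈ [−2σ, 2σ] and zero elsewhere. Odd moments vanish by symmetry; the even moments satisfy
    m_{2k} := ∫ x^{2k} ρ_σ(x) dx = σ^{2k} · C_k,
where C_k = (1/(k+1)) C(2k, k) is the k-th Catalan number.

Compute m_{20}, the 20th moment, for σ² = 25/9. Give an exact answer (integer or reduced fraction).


By the scaled semicircle moment identity, m_{2k} = σ^{2k} · C_k with k = 10.
C_10 = (1/(k+1)) · C(2k, k) = (1/11) · C(20, 10) = (1/11) · 184756 = 16796.
σ^{2k} = (σ²)^k = (25/9)^10 = 95367431640625/3486784401.

Therefore m_{20} = σ^{20} · C_10 = (95367431640625/3486784401) · 16796 = 1601791381835937500/3486784401.


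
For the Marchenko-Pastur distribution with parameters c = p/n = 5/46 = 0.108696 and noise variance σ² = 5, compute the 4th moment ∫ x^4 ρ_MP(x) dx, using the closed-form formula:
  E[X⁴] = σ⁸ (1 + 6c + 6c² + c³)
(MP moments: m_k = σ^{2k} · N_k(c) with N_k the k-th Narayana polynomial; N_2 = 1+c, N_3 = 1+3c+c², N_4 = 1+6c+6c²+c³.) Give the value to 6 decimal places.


E[X⁴] = σ⁸ (1 + 6c + 6c² + c³) (fourth MP moment). With σ² = 5 (so σ⁸ = 625) and c = 5/46 = 0.108696: E[X⁴] = 625 · (1 + 6·0.108696 + 6·(0.108696)² + (0.108696)³) = 625 · 1.724347.

So E[X^4] = 1077.716621.


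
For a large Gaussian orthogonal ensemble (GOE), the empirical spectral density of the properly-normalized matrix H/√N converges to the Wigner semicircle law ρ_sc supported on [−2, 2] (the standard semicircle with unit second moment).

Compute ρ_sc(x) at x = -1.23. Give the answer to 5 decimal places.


ρ_sc(x) = (1/(2π)) √(4 − x²). With x = -1.23:
  4 − x² = 4 − (-1.23)² = 4 − 1.512900 = 2.487100.
  √(4 − x²) = 1.577054.
  1/(2π) = 0.159155.
  ρ_sc(-1.23) = 0.159155 · 1.577054 = 0.250996.

Rounded to 5 decimal places: ρ_sc(-1.23) ≈ 0.25100.


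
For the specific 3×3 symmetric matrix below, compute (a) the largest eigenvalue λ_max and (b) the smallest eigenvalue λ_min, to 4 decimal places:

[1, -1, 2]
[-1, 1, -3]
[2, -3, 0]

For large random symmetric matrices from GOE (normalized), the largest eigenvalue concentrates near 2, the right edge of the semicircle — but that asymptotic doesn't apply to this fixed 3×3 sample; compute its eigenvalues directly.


Since M is real symmetric, all three eigenvalues are real; they are the roots of det(λI − M) = λ³ − (tr M) λ² + s λ − det M, where s is the sum of the principal 2×2 minors.
tr M = 1 + 1 + 0 = 2.
s = (1·1 − (-1)²) + (1·0 − 2²) + (1·0 − (-3)²) = 0 + (-4) + (-9) = -13.
det M (expand along row 1) = 1·(-9) − (-1)·6 + 2·1 = -1.
Characteristic polynomial: λ³ − 2λ² − 13λ + 1 = 0.
Substitute λ = y + (tr M)/3 = y + 0.666667 to remove the quadratic term: y³ + p·y + q = 0 with p = s − (tr M)²/3 = -14.333333 and q = −2(tr M)³/27 + (tr M)·s/3 − det M = -8.259259.
Three real roots ⇒ use the trigonometric (Viète) form: r = 2√(−p/3) = 4.371626, φ = arccos(3q/(p·r)) = arccos(0.395432) = 1.164258 rad.
y_k = r·cos(φ/3 − 2πk/3) for k = 0, 1, 2 gives y = 4.046530, -0.590600, -3.455930.
λ_k = y_k + 0.666667 gives λ = 4.7132, 0.0761, -2.7893 (check: the sum is 2.0000 = tr M).

Hence λ_max = 4.7132 and λ_min = -2.7893.


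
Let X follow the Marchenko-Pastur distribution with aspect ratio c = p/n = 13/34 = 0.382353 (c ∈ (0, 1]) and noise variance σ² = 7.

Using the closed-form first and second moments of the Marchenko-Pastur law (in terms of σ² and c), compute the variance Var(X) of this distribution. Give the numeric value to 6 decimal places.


Recall the MP moments m_1 = E[X] = σ² and m_2 = E[X²] = σ⁴ (1 + c).
m_1 = E[X] = σ² = 7, so m_1² = 49.
m_2 = E[X²] = σ⁴ (1 + c) = 49 · (1 + 0.382353) = 49 · 1.382353 = 67.735294.
(Note m_2 − m_1² simplifies to c · σ⁴ = 0.382353 · 49.)

Var(X) = m_2 − m_1² = 67.735294 − 49 = 18.735294.


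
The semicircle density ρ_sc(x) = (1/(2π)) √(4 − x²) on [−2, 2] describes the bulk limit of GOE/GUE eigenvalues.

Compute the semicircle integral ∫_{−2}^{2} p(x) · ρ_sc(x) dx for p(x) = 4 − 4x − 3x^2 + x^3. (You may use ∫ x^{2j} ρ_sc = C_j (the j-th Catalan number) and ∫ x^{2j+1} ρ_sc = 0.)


Write p(x) = Σ a_i x^i, split into monomials and integrate each against ρ_sc separately.
Using ∫ x^{2j} ρ_sc = C_j = (1/(j+1)) C(2j, j) (Catalan numbers) and ∫ x^{2j+1} ρ_sc = 0 (odd monomials vanish by symmetry):
  i = 0 (even): a_0 · C_{0} = 4 · 1 = 4
  i = 1 (odd): ∫ x^1 ρ_sc = 0 (vanishes)
  i = 2 (even): a_2 · C_{1} = -3 · 1 = -3
  i = 3 (odd): ∫ x^3 ρ_sc = 0 (vanishes)

Summing the contributions: ∫_{−2}^{2} p(x) ρ_sc(x) dx = 4 + (-3) = 1.


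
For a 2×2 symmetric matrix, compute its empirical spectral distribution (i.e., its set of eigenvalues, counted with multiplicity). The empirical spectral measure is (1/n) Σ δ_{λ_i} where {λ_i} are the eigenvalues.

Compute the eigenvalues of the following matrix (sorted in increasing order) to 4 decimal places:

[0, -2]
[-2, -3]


Since M is real symmetric, both eigenvalues are real; they are the roots of det(λI − M) = λ² − (tr M) λ + det M.
tr M = 0 + (-3) = -3.
det M = 0·(-3) − (-2)² = 0 − 4 = -4.
Characteristic polynomial: λ² + 3λ − 4 = 0.
Discriminant Δ = (tr M)² − 4·det M = 9 − (-16) = 25; √Δ = 5.000000.
λ = (tr M ± √Δ)/2 = (-3 ± 5.000000)/2, giving (tr M − √Δ)/2 = -4.0000 and (tr M + √Δ)/2 = 1.0000.

Eigenvalues sorted in increasing order: [-4.0000, 1.0000].


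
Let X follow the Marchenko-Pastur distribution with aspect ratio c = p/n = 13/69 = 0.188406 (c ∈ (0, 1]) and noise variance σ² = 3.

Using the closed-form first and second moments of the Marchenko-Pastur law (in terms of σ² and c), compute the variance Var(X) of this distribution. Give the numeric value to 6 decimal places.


Recall the MP moments m_1 = E[X] = σ² and m_2 = E[X²] = σ⁴ (1 + c).
m_1 = E[X] = σ² = 3, so m_1² = 9.
m_2 = E[X²] = σ⁴ (1 + c) = 9 · (1 + 0.188406) = 9 · 1.188406 = 10.695652.
(Note m_2 − m_1² simplifies to c · σ⁴ = 0.188406 · 9.)

Var(X) = m_2 − m_1² = 10.695652 − 9 = 1.695652.


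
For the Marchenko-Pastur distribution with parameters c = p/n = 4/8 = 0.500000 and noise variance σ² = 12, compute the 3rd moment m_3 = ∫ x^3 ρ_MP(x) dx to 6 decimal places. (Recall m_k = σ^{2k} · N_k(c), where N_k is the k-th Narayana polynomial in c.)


E[X³] = σ⁶ (1 + 3c + c²) (third MP moment). With σ² = 12 (so σ⁶ = 1728) and c = 4/8 = 0.500000: E[X³] = 1728 · (1 + 3·0.500000 + (0.500000)²) = 1728 · 2.750000.

So E[X^3] = 4752.000000.
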